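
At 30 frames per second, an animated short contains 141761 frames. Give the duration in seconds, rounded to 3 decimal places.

4725.367 seconds

Running time = 141761 × 1/30 = 141761/30 s ≈ 4725.367 s.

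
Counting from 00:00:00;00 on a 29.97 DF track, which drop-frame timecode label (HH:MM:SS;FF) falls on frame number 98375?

Ten DF minutes hold 17982 frames, so frame 98375 lies in block 5 (frames 89910–107891) with 8465 frames into that block.
The block's first minute is 1800 frames and the rest 1798 each; 8465 frames reaches minute 4, so 5 × 18 + 4 × 2 = 98 labels have been skipped so far.
Adding those back, label number 98375 + 98 = 98473 at 30 labels/s is 3282 s + 13 f = 0 h 54 min 42 s frame 13, i.e. 00:54:42;13.

00:54:42;13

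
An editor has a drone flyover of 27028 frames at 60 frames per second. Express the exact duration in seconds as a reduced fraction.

6757/15 seconds

Running time = 27028 ÷ (60) = 27028 × 1/60 = 6757/15 s.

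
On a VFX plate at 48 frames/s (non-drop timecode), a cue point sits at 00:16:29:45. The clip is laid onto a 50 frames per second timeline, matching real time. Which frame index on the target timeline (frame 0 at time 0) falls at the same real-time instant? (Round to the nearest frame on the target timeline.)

Source frame index: (0×3600 + 16×60 + 29) × 48 + 45 = 47517.
Real time: 47517 / (48) = 15839/16 s.
Target frame: (15839/16) × (50) = 395975/8 ≈ 49496.875 → 49497.

frame 49497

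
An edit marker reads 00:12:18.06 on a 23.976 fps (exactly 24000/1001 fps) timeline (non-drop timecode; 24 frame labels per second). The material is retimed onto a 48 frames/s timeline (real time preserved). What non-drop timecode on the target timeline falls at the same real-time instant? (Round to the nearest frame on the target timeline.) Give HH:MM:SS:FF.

00:12:18:47

Source frame index: (0×3600 + 12×60 + 18) × 24 + 6 = 17718.
Real time: 17718 / (24000/1001) = 2955953/4000 s.
Target frame: (2955953/4000) × (48) = 8867859/250 ≈ 35471.436 → 35471.
At 48 labels/s: frame 35471 → 00:12:18:47.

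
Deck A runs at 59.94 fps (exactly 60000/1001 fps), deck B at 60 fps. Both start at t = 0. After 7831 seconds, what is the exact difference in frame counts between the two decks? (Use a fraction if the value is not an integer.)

A emits 60000/1001 × 7831 = 469860000/1001 frames; B emits 60 × 7831 = 469860.
Difference = 469860/1001 frames (≈ 469.3906); B is ahead of A.

469860/1001 frames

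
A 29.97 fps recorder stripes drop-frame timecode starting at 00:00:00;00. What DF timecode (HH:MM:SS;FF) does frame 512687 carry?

Ten DF minutes hold 17982 frames, so frame 512687 lies in block 28 (frames 503496–521477) with 9191 frames into that block.
The block's first minute is 1800 frames and the rest 1798 each; 9191 frames reaches minute 5, so 28 × 18 + 5 × 2 = 514 labels have been skipped so far.
Adding those back, label number 512687 + 514 = 513201 at 30 labels/s is 17106 s + 21 f = 4 h 45 min 6 s frame 21, i.e. 04:45:06;21.

04:45:06;21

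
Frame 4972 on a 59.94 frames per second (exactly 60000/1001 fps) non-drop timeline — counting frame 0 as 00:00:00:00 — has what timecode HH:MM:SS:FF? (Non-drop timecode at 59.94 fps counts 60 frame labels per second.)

00:01:22:52

4972 ÷ 60 = 82 full seconds, remainder 52 frames.
82 s = 0 h 1 min 22 s.
Timecode: 00:01:22:52.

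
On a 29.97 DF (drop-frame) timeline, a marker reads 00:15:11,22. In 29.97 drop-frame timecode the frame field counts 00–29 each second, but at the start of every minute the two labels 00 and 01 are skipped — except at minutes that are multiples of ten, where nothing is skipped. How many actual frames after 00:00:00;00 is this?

Complete 10-minute blocks: 1, each 17982 frames → 17982.
Remaining 5 whole minutes in the current block: 1800 + 4 × 1798 = 8992 frames.
Within the current minute: 11 × 30 + 22 − 2 = 350 (labels ;00/;01 skipped at this minute). Total = 17982 + 8992 + 350 = 27324.

27324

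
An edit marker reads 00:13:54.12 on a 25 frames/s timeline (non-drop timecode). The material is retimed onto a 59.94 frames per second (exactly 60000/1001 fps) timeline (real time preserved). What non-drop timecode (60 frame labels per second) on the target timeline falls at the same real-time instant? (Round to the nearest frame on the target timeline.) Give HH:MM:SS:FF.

00:13:53:39

Source frame index: (0×3600 + 13×60 + 54) × 25 + 12 = 20862.
Real time: 20862 / (25) = 20862/25 s.
Target frame: (20862/25) × (60000/1001) = 50068800/1001 ≈ 50018.781 → 50019.
At 60 labels/s: frame 50019 → 00:13:53:39.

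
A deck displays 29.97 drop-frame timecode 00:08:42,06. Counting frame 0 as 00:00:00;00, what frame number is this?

As if non-drop at 30 labels/s: (0 × 3600 + 8 × 60 + 42) × 30 + 6 = 15666.
Minute boundaries passed: 8; those not divisible by 10: 8 − 0 = 8; dropped labels = 2 × 8 = 16.
Actual frame index = 15666 − 16 = 15650.

15650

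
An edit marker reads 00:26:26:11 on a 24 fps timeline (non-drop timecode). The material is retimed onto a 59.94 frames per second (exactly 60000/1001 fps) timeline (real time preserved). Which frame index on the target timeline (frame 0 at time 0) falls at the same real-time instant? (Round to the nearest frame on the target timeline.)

frame 95092

Source frame index: (0×3600 + 26×60 + 26) × 24 + 11 = 38075.
Real time: 38075 / (24) = 38075/24 s.
Target frame: (38075/24) × (60000/1001) = 95187500/1001 ≈ 95092.408 → 95092.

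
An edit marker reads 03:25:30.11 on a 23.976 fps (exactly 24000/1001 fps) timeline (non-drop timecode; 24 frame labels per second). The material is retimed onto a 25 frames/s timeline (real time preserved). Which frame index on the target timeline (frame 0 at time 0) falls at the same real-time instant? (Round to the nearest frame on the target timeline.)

Source frame index: (3×3600 + 25×60 + 30) × 24 + 11 = 295931.
Real time: 295931 / (24000/1001) = 296226931/24000 s.
Target frame: (296226931/24000) × (25) = 296226931/960 ≈ 308569.720 → 308570.

frame 308570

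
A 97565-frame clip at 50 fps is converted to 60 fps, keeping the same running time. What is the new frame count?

Target frames = source frames × (target rate / source rate) = 97565 × (60)/(50) = 97565 × 6/5 = 117078.

117078 frames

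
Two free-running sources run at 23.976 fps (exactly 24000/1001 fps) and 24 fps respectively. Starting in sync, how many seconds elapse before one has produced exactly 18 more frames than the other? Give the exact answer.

The gap grows by |24 − 24000/1001| = 24/1001 frames per second.
Time for a 18-frame gap: 18 ÷ (24/1001) = 750.75 s.

750.75 seconds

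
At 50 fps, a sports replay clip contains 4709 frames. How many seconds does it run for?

Running time = 4709 / (50) = 94.18 s.

94.18 seconds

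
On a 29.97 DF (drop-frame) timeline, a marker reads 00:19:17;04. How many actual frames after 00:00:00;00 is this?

34678

As if non-drop at 30 labels/s: (0 × 3600 + 19 × 60 + 17) × 30 + 4 = 34714.
Minute boundaries passed: 19; those not divisible by 10: 19 − 1 = 18; dropped labels = 2 × 18 = 36.
Actual frame index = 34714 − 36 = 34678.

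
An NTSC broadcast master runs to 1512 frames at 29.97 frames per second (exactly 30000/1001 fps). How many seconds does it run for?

50.4504 seconds

Running time = 1512 / (30000/1001) = 50.4504 s.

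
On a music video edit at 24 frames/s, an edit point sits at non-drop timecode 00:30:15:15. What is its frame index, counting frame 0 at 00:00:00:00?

Total seconds to the label: (0 × 3600 + 30 × 60 + 15) = 1815.
Frame index = 1815 × 24 + 15 = 43575.

43575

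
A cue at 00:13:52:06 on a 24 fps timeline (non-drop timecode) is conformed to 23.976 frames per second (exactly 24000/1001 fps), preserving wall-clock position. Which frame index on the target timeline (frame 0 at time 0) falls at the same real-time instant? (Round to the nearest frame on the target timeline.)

frame 19954

Source frame index: (0×3600 + 13×60 + 52) × 24 + 6 = 19974.
Real time: 19974 / (24) = 3329/4 s.
Target frame: (3329/4) × (24000/1001) = 19974000/1001 ≈ 19954.046 → 19954.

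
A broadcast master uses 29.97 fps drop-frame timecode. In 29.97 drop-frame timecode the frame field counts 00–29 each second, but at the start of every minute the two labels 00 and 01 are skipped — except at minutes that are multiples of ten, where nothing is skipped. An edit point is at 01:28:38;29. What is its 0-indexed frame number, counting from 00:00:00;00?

Complete 10-minute blocks: 8, each 17982 frames → 143856.
Remaining 8 whole minutes in the current block: 1800 + 7 × 1798 = 14386 frames.
Within the current minute: 38 × 30 + 29 − 2 = 1167 (labels ;00/;01 skipped at this minute). Total = 143856 + 14386 + 1167 = 159409.

159409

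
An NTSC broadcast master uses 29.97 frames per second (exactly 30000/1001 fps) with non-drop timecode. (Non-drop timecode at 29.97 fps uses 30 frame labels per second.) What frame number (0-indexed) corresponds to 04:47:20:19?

Total seconds to the label: (4 × 3600 + 47 × 60 + 20) = 17240.
Frame index = 17240 × 30 + 19 = 517219.

517219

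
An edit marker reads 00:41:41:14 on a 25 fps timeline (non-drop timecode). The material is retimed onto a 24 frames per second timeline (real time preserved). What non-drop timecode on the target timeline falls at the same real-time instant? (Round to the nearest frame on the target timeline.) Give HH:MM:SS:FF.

00:41:41:13

Source frame index: (0×3600 + 41×60 + 41) × 25 + 14 = 62539.
Real time: 62539 / (25) = 62539/25 s.
Target frame: (62539/25) × (24) = 1500936/25 ≈ 60037.440 → 60037.
At 24 labels/s: frame 60037 → 00:41:41:13.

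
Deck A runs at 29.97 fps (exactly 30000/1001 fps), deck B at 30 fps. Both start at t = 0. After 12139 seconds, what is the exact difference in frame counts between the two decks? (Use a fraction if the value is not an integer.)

364170/1001 frames

A emits 30000/1001 × 12139 = 364170000/1001 frames; B emits 30 × 12139 = 364170.
Difference = 364170/1001 frames (≈ 363.8062); B is ahead of A.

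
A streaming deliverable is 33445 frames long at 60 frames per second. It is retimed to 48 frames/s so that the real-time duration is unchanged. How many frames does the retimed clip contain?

26756 frames

Target frames = source frames × (target rate / source rate) = 33445 × (48)/(60) = 33445 × 4/5 = 26756.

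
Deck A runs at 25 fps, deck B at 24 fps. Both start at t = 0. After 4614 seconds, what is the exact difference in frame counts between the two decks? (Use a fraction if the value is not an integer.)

4614 frames

A emits 25 × 4614 = 115350 frames; B emits 24 × 4614 = 110736.
Difference = 4614 frames; B is behind A.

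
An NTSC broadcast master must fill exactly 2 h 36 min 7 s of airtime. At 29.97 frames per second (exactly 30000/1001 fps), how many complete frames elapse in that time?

280729 frames

2 h 36 min 7 s = 9367 s.
Frames = 9367 × 30000/1001 = 281010000/1001 ≈ 280729.2707.
Complete frames: 280729.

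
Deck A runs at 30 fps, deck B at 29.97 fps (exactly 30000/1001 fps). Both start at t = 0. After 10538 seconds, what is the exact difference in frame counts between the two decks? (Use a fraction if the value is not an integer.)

28740/91 frames

A emits 30 × 10538 = 316140 frames; B emits 30000/1001 × 10538 = 28740000/91.
Difference = 28740/91 frames (≈ 315.8242); B is behind A.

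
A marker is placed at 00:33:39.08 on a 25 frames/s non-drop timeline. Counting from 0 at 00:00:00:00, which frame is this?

50483

Total seconds to the label: (0 × 3600 + 33 × 60 + 39) = 2019.
Frame index = 2019 × 25 + 8 = 50483.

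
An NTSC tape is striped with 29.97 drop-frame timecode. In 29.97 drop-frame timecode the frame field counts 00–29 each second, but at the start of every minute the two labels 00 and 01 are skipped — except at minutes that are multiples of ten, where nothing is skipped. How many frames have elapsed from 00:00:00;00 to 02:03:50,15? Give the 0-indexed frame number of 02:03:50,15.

222693

Complete 10-minute blocks: 12, each 17982 frames → 215784.
Remaining 3 whole minutes in the current block: 1800 + 2 × 1798 = 5396 frames.
Within the current minute: 50 × 30 + 15 − 2 = 1513 (labels ;00/;01 skipped at this minute). Total = 215784 + 5396 + 1513 = 222693.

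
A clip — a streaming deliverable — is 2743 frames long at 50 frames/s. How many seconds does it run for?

54.86 seconds

Running time = 2743 / (50) = 54.86 s.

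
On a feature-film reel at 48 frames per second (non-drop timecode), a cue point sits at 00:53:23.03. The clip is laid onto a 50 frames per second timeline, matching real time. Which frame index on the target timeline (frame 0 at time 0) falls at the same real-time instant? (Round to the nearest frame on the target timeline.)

Source frame index: (0×3600 + 53×60 + 23) × 48 + 3 = 153747.
Real time: 153747 / (48) = 51249/16 s.
Target frame: (51249/16) × (50) = 1281225/8 ≈ 160153.125 → 160153.

frame 160153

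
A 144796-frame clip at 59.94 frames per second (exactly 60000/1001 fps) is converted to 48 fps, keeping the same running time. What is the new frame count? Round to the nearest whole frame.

115953 frames

Frames at target rate = 144796 × (48) / (60000/1001) = 72470398/625 ≈ 115952.637.
Nearest whole frame: 115953.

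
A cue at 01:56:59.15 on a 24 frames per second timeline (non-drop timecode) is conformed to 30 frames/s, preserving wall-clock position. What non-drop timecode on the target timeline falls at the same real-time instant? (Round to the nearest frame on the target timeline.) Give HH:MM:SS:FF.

01:56:59:19

Source frame index: (1×3600 + 56×60 + 59) × 24 + 15 = 168471.
Real time: 168471 / (24) = 56157/8 s.
Target frame: (56157/8) × (30) = 842355/4 ≈ 210588.750 → 210589.
At 30 labels/s: frame 210589 → 01:56:59:19.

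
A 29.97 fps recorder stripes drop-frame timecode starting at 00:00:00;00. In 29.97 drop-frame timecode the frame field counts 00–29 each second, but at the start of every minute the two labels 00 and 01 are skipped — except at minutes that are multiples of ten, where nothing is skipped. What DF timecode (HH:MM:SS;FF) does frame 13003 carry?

Ten DF minutes hold 17982 frames, so frame 13003 lies in block 0 (frames 0–17981) with 13003 frames into that block.
The block's first minute is 1800 frames and the rest 1798 each; 13003 frames reaches minute 7, so 0 × 18 + 7 × 2 = 14 labels have been skipped so far.
Adding those back, label number 13003 + 14 = 13017 at 30 labels/s is 433 s + 27 f = 0 h 7 min 13 s frame 27, i.e. 00:07:13;27.

00:07:13;27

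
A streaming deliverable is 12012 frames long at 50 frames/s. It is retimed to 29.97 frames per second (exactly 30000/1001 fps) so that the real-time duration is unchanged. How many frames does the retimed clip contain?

7200 frames

Target frames = source frames × (target rate / source rate) = 12012 × (30000/1001)/(50) = 12012 × 600/1001 = 7200.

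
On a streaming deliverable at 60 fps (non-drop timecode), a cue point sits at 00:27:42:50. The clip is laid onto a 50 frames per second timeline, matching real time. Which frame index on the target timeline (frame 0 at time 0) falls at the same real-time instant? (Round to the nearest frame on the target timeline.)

Source frame index: (0×3600 + 27×60 + 42) × 60 + 50 = 99770.
Real time: 99770 / (60) = 9977/6 s.
Target frame: (9977/6) × (50) = 249425/3 ≈ 83141.667 → 83142.

frame 83142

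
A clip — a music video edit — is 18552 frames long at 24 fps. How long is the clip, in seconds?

Running time = 18552 / (24) = 773 s.

773 seconds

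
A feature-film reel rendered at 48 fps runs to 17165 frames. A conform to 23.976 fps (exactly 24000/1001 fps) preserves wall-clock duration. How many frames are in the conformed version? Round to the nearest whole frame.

Frames at target rate = 17165 × (24000/1001) / (48) = 8582500/1001 ≈ 8573.926.
Nearest whole frame: 8574.

8574 frames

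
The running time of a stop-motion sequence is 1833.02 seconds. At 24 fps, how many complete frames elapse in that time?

43992 frames

Frames = 1833.02 × 24 = 1099812/25 ≈ 43992.4800.
Complete frames: 43992.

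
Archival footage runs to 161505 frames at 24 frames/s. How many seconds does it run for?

Running time = 161505 / (24) = 6729.375 s.

6729.375 seconds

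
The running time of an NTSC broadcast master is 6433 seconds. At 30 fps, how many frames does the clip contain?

192990 frames

Frames = 6433 × 30 = 192990.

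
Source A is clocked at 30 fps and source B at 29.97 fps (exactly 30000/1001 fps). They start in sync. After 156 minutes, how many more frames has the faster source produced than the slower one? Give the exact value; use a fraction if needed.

156 min = 9360 s.
A emits 30 × 9360 = 280800 frames; B emits 30000/1001 × 9360 = 21600000/77.
Difference = 21600/77 frames (≈ 280.5195); B is behind A.

21600/77 frames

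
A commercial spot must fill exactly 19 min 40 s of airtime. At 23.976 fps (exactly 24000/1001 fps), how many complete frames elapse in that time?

19 min 40 s = 1180 s.
Frames = 1180 × 24000/1001 = 28320000/1001 ≈ 28291.7083.
Complete frames: 28291.

28291 frames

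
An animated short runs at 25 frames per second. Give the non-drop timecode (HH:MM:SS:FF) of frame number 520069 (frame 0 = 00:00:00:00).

05:46:42:19

520069 ÷ 25 = 20802 full seconds, remainder 19 frames.
20802 s = 5 h 46 min 42 s.
Timecode: 05:46:42:19.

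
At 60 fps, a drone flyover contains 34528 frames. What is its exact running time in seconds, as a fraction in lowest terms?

Running time = 34528 ÷ (60) = 34528 × 1/60 = 8632/15 s.

8632/15 seconds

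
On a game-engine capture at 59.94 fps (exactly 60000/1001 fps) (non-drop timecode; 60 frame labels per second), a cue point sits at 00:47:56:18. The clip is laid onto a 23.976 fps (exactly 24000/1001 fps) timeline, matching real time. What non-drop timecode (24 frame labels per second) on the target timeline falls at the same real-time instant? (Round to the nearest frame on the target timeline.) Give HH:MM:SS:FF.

00:47:56:07

Source frame index: (0×3600 + 47×60 + 56) × 60 + 18 = 172578.
Real time: 172578 / (60000/1001) = 28791763/10000 s.
Target frame: (28791763/10000) × (24000/1001) = 345156/5 ≈ 69031.200 → 69031.
At 24 labels/s: frame 69031 → 00:47:56:07.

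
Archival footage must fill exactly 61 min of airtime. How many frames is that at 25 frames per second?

91500 frames

61 min = 3660 s.
Frames = 3660 × 25 = 91500.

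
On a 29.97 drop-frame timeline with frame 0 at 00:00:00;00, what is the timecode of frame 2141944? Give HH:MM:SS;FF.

19:51:09;18

Ten DF minutes hold 17982 frames, so frame 2141944 lies in block 119 (frames 2139858–2157839) with 2086 frames into that block.
The block's first minute is 1800 frames and the rest 1798 each; 2086 frames reaches minute 1, so 119 × 18 + 1 × 2 = 2144 labels have been skipped so far.
Adding those back, label number 2141944 + 2144 = 2144088 at 30 labels/s is 71469 s + 18 f = 19 h 51 min 9 s frame 18, i.e. 19:51:09;18.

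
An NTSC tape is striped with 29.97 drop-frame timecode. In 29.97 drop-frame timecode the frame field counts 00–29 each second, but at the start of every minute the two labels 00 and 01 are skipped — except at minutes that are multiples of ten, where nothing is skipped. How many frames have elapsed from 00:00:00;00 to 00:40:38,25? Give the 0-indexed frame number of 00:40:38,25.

Complete 10-minute blocks: 4, each 17982 frames → 71928.
Remaining 0 whole minutes in the current block: 0 frames.
Within the current minute: 38 × 30 + 25 = 1165. Total = 71928 + 0 + 1165 = 73093.

73093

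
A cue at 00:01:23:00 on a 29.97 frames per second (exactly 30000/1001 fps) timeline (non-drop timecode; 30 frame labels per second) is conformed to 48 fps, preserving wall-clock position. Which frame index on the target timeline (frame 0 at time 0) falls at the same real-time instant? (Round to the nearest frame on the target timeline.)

Source frame index: (0×3600 + 1×60 + 23) × 30 + 0 = 2490.
Real time: 2490 / (30000/1001) = 83083/1000 s.
Target frame: (83083/1000) × (48) = 498498/125 ≈ 3987.984 → 3988.

frame 3988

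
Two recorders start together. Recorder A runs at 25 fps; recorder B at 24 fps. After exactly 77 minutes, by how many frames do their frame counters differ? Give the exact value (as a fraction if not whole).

77 min = 4620 s.
A emits 25 × 4620 = 115500 frames; B emits 24 × 4620 = 110880.
Difference = 4620 frames; B is behind A.

4620 frames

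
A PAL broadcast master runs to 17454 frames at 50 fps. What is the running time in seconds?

349.08 seconds

Running time = 17454 / (50) = 349.08 s.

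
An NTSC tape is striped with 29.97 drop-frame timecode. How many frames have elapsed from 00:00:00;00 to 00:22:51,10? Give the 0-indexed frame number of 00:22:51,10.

41100

As if non-drop at 30 labels/s: (0 × 3600 + 22 × 60 + 51) × 30 + 10 = 41140.
Minute boundaries passed: 22; those not divisible by 10: 22 − 2 = 20; dropped labels = 2 × 20 = 40.
Actual frame index = 41140 − 40 = 41100.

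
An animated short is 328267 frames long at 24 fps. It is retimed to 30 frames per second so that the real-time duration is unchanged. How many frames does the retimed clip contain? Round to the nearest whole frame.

410334 frames

Frames at target rate = 328267 × (30) / (24) = 1641335/4 ≈ 410333.750.
Nearest whole frame: 410334.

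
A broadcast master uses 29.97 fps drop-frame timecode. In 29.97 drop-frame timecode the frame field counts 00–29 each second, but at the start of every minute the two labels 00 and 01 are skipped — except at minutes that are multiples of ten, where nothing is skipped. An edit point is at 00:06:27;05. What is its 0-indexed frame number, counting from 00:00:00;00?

Complete 10-minute blocks: 0, each 17982 frames → 0.
Remaining 6 whole minutes in the current block: 1800 + 5 × 1798 = 10790 frames.
Within the current minute: 27 × 30 + 5 − 2 = 813 (labels ;00/;01 skipped at this minute). Total = 0 + 10790 + 813 = 11603.

11603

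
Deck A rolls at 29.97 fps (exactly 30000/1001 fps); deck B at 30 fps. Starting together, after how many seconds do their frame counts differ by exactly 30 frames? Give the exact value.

1001 seconds

The gap grows by |30 − 30000/1001| = 30/1001 frames per second.
Time for a 30-frame gap: 30 ÷ (30/1001) = 1001 s.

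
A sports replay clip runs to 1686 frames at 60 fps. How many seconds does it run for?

28.1 seconds

Running time = 1686 / (60) = 28.1 s.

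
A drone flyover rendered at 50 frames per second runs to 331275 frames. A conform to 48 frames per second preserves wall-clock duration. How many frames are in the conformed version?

318024 frames

Target frames = source frames × (target rate / source rate) = 331275 × (48)/(50) = 331275 × 24/25 = 318024.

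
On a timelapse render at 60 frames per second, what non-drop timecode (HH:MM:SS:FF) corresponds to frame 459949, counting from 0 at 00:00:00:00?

459949 ÷ 60 = 7665 full seconds, remainder 49 frames.
7665 s = 2 h 7 min 45 s.
Timecode: 02:07:45:49.

02:07:45:49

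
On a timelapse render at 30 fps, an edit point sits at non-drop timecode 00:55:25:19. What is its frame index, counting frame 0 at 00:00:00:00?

frame 99769

Total seconds to the label: (0 × 3600 + 55 × 60 + 25) = 3325.
Frame index = 3325 × 30 + 19 = 99769.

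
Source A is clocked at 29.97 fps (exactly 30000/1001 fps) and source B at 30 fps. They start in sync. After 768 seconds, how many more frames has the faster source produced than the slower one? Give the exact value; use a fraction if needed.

23040/1001 frames

A emits 30000/1001 × 768 = 23040000/1001 frames; B emits 30 × 768 = 23040.
Difference = 23040/1001 frames (≈ 23.0170); B is ahead of A.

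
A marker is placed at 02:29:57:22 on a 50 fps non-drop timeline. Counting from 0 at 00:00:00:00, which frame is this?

449872

Total seconds to the label: (2 × 3600 + 29 × 60 + 57) = 8997.
Frame index = 8997 × 50 + 22 = 449872.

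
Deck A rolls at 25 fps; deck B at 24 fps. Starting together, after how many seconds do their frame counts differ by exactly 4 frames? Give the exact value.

4 seconds

The gap grows by |24 − 25| = 1 frame per second.
Time for a 4-frame gap: 4 ÷ (1) = 4 s.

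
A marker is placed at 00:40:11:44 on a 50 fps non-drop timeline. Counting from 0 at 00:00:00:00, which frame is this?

120594

Total seconds to the label: (0 × 3600 + 40 × 60 + 11) = 2411.
Frame index = 2411 × 50 + 44 = 120594.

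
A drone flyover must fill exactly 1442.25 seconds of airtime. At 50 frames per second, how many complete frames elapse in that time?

Frames = 1442.25 × 50 = 144225/2 ≈ 72112.5000.
Complete frames: 72112.

72112 frames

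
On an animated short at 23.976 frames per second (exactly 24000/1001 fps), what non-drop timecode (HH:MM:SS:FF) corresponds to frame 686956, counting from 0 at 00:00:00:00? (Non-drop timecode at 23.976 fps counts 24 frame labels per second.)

686956 ÷ 24 = 28623 full seconds, remainder 4 frames.
28623 s = 7 h 57 min 3 s.
Timecode: 07:57:03:04.

07:57:03:04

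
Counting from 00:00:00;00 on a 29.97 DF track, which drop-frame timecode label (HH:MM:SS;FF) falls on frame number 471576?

Ten DF minutes hold 17982 frames, so frame 471576 lies in block 26 (frames 467532–485513) with 4044 frames into that block.
The block's first minute is 1800 frames and the rest 1798 each; 4044 frames reaches minute 2, so 26 × 18 + 2 × 2 = 472 labels have been skipped so far.
Adding those back, label number 471576 + 472 = 472048 at 30 labels/s is 15734 s + 28 f = 4 h 22 min 14 s frame 28, i.e. 04:22:14;28.

04:22:14;28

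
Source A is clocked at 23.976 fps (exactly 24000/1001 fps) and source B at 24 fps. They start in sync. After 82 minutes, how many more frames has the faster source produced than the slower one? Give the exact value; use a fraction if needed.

118080/1001 frames

82 min = 4920 s.
A emits 24000/1001 × 4920 = 118080000/1001 frames; B emits 24 × 4920 = 118080.
Difference = 118080/1001 frames (≈ 117.9620); B is ahead of A.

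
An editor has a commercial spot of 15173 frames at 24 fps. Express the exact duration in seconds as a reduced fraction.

15173/24 seconds

Running time = 15173 ÷ (24) = 15173 × 1/24 = 15173/24 s.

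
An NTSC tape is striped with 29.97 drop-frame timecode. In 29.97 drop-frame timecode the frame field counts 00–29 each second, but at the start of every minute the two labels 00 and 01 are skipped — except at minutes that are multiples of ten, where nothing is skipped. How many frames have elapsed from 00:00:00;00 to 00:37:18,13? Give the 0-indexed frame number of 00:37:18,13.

As if non-drop at 30 labels/s: (0 × 3600 + 37 × 60 + 18) × 30 + 13 = 67153.
Minute boundaries passed: 37; those not divisible by 10: 37 − 3 = 34; dropped labels = 2 × 34 = 68.
Actual frame index = 67153 − 68 = 67085.

67085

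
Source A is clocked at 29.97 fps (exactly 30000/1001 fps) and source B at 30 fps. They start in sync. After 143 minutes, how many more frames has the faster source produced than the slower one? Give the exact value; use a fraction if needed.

143 min = 8580 s.
A emits 30000/1001 × 8580 = 1800000/7 frames; B emits 30 × 8580 = 257400.
Difference = 1800/7 frames (≈ 257.1429); B is ahead of A.

1800/7 frames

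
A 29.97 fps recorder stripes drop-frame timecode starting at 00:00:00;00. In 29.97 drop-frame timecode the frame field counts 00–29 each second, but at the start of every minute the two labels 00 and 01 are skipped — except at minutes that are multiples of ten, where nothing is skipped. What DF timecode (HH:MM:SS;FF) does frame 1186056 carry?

10:59:34;24

Each 10-minute DF block holds 10 × 60 × 30 − 9 × 2 = 17982 frames. 1186056 ÷ 17982 → 65 full blocks, remainder 17226.
Within the partial block the first minute is 1800 frames and each further minute 1798, so 9 further minute boundaries passed. Total skipped labels = 18 × 65 + 2 × 9 = 1188.
Non-drop label index = 1186056 + 1188 = 1187244; at 30 labels/s that is 10:59:34:24, i.e. DF 10:59:34;24.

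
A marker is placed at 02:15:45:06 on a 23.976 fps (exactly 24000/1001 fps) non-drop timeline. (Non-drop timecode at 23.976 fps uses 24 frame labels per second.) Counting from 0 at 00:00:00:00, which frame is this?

frame 195486

Total seconds to the label: (2 × 3600 + 15 × 60 + 45) = 8145.
Frame index = 8145 × 24 + 6 = 195486.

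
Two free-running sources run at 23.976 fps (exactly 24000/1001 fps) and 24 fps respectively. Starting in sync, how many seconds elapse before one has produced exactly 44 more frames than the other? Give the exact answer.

The gap grows by |24 − 24000/1001| = 24/1001 frames per second.
Time for a 44-frame gap: 44 ÷ (24/1001) = 11011/6 s.

11011/6 seconds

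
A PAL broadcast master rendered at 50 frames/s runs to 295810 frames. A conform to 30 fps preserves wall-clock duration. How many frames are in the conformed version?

177486 frames

Frames at target rate = 295810 × (30) / (50) = 177486.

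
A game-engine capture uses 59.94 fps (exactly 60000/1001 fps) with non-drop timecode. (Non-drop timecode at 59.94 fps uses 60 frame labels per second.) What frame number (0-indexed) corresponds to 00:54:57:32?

197852

Total seconds to the label: (0 × 3600 + 54 × 60 + 57) = 3297.
Frame index = 3297 × 60 + 32 = 197852.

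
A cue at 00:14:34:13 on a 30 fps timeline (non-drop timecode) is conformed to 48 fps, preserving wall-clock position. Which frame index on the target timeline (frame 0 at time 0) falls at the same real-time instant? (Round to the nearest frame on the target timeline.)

frame 41973

Source frame index: (0×3600 + 14×60 + 34) × 30 + 13 = 26233.
Real time: 26233 / (30) = 26233/30 s.
Target frame: (26233/30) × (48) = 209864/5 ≈ 41972.800 → 41973.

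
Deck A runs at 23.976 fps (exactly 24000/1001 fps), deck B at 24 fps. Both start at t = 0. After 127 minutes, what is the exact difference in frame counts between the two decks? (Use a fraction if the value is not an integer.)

127 min = 7620 s.
A emits 24000/1001 × 7620 = 182880000/1001 frames; B emits 24 × 7620 = 182880.
Difference = 182880/1001 frames (≈ 182.6973); B is ahead of A.

182880/1001 frames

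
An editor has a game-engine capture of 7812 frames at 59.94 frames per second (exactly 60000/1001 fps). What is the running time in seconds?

Running time = 7812 / (60000/1001) = 130.3302 s.

130.3302 seconds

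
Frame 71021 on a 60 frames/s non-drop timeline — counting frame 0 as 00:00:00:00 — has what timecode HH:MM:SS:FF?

71021 ÷ 60 = 1183 full seconds, remainder 41 frames.
1183 s = 0 h 19 min 43 s.
Timecode: 00:19:43:41.

00:19:43:41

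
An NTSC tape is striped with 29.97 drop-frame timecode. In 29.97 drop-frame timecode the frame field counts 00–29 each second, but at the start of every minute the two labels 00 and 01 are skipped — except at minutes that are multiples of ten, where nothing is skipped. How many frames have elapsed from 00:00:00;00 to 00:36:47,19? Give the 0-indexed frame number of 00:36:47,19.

Complete 10-minute blocks: 3, each 17982 frames → 53946.
Remaining 6 whole minutes in the current block: 1800 + 5 × 1798 = 10790 frames.
Within the current minute: 47 × 30 + 19 − 2 = 1427 (labels ;00/;01 skipped at this minute). Total = 53946 + 10790 + 1427 = 66163.

66163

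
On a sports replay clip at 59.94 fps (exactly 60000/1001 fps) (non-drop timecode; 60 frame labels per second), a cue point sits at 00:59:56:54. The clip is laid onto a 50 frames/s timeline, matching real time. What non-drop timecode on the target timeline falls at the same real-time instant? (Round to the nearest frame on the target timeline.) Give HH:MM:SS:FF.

01:00:00:25

Source frame index: (0×3600 + 59×60 + 56) × 60 + 54 = 215814.
Real time: 215814 / (60000/1001) = 36004969/10000 s.
Target frame: (36004969/10000) × (50) = 36004969/200 ≈ 180024.845 → 180025.
At 50 labels/s: frame 180025 → 01:00:00:25.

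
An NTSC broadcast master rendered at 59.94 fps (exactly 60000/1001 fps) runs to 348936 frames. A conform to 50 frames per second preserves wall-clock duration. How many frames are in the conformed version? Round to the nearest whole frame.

Frames at target rate = 348936 × (50) / (60000/1001) = 14553539/50 ≈ 291070.780.
Nearest whole frame: 291071.

291071 frames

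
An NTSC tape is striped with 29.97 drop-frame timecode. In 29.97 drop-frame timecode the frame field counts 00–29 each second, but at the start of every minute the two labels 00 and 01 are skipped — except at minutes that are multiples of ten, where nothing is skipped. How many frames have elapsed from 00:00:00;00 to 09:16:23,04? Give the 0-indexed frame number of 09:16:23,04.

1000492

As if non-drop at 30 labels/s: (9 × 3600 + 16 × 60 + 23) × 30 + 4 = 1001494.
Minute boundaries passed: 556; those not divisible by 10: 556 − 55 = 501; dropped labels = 2 × 501 = 1002.
Actual frame index = 1001494 − 1002 = 1000492.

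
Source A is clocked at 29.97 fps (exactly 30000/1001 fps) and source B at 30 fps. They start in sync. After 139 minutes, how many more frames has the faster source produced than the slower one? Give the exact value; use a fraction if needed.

139 min = 8340 s.
A emits 30000/1001 × 8340 = 250200000/1001 frames; B emits 30 × 8340 = 250200.
Difference = 250200/1001 frames (≈ 249.9500); B is ahead of A.

250200/1001 frames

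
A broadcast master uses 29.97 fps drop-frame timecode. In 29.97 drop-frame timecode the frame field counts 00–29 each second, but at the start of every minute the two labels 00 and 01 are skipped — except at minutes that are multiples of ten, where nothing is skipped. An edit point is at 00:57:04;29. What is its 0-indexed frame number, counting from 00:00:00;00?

102645

As if non-drop at 30 labels/s: (0 × 3600 + 57 × 60 + 4) × 30 + 29 = 102749.
Minute boundaries passed: 57; those not divisible by 10: 57 − 5 = 52; dropped labels = 2 × 52 = 104.
Actual frame index = 102749 − 104 = 102645.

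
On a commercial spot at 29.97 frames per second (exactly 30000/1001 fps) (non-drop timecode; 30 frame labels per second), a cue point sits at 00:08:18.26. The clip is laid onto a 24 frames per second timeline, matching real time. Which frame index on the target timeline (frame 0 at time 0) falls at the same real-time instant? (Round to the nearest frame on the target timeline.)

Source frame index: (0×3600 + 8×60 + 18) × 30 + 26 = 14966.
Real time: 14966 / (30000/1001) = 7490483/15000 s.
Target frame: (7490483/15000) × (24) = 7490483/625 ≈ 11984.773 → 11985.

frame 11985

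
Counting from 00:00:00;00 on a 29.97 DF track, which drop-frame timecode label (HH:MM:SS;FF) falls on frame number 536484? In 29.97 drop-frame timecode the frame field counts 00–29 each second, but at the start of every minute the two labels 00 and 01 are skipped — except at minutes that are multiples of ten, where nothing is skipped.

Ten DF minutes hold 17982 frames, so frame 536484 lies in block 29 (frames 521478–539459) with 15006 frames into that block.
The block's first minute is 1800 frames and the rest 1798 each; 15006 frames reaches minute 8, so 29 × 18 + 8 × 2 = 538 labels have been skipped so far.
Adding those back, label number 536484 + 538 = 537022 at 30 labels/s is 17900 s + 22 f = 4 h 58 min 20 s frame 22, i.e. 04:58:20;22.

04:58:20;22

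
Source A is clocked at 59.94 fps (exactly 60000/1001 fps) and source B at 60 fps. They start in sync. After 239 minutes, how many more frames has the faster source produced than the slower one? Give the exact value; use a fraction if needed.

860400/1001 frames

239 min = 14340 s.
A emits 60000/1001 × 14340 = 860400000/1001 frames; B emits 60 × 14340 = 860400.
Difference = 860400/1001 frames (≈ 859.5405); B is ahead of A.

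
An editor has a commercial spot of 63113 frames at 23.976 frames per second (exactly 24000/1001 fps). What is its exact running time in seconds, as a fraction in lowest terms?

63176113/24000 seconds

Running time = 63113 ÷ (24000/1001) = 63113 × 1001/24000 = 63176113/24000 s.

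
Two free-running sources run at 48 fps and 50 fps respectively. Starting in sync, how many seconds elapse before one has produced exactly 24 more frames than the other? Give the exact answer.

The gap grows by |50 − 48| = 2 frames per second.
Time for a 24-frame gap: 24 ÷ (2) = 12 s.

12 seconds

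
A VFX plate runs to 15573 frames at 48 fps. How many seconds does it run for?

Running time = 15573 / (48) = 324.4375 s.

324.4375 seconds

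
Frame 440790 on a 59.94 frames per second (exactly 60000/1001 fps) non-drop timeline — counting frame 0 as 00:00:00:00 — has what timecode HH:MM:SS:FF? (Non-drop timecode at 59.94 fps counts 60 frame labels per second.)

02:02:26:30

440790 ÷ 60 = 7346 full seconds, remainder 30 frames.
7346 s = 2 h 2 min 26 s.
Timecode: 02:02:26:30.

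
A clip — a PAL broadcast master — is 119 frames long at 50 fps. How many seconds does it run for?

2.38 seconds

Running time = 119 / (50) = 2.38 s.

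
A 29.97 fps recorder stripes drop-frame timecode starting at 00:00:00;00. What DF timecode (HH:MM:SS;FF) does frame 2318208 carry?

Ten DF minutes hold 17982 frames, so frame 2318208 lies in block 128 (frames 2301696–2319677) with 16512 frames into that block.
The block's first minute is 1800 frames and the rest 1798 each; 16512 frames reaches minute 9, so 128 × 18 + 9 × 2 = 2322 labels have been skipped so far.
Adding those back, label number 2318208 + 2322 = 2320530 at 30 labels/s is 77351 s + 0 f = 21 h 29 min 11 s frame 0, i.e. 21:29:11;00.

21:29:11;00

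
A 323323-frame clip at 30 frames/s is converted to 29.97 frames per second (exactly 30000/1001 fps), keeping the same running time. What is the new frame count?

323000 frames

Target frames = source frames × (target rate / source rate) = 323323 × (30000/1001)/(30) = 323323 × 1000/1001 = 323000.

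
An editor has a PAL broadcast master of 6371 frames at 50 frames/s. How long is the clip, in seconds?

127.42 seconds

Running time = 6371 / (50) = 127.42 s.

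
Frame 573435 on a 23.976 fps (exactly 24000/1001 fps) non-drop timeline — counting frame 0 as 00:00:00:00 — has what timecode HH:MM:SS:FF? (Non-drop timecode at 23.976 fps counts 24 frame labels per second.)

573435 ÷ 24 = 23893 full seconds, remainder 3 frames.
23893 s = 6 h 38 min 13 s.
Timecode: 06:38:13:03.

06:38:13:03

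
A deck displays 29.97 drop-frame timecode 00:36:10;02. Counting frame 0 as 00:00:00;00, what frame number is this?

As if non-drop at 30 labels/s: (0 × 3600 + 36 × 60 + 10) × 30 + 2 = 65102.
Minute boundaries passed: 36; those not divisible by 10: 36 − 3 = 33; dropped labels = 2 × 33 = 66.
Actual frame index = 65102 − 66 = 65036.

65036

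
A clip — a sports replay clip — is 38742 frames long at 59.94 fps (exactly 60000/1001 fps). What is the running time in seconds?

646.3457 seconds

Running time = 38742 / (60000/1001) = 646.3457 s.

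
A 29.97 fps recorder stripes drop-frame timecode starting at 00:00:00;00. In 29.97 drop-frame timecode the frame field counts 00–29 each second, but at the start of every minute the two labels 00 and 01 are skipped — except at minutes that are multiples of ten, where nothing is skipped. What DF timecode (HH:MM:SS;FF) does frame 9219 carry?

Ten DF minutes hold 17982 frames, so frame 9219 lies in block 0 (frames 0–17981) with 9219 frames into that block.
The block's first minute is 1800 frames and the rest 1798 each; 9219 frames reaches minute 5, so 0 × 18 + 5 × 2 = 10 labels have been skipped so far.
Adding those back, label number 9219 + 10 = 9229 at 30 labels/s is 307 s + 19 f = 0 h 5 min 7 s frame 19, i.e. 00:05:07;19.

00:05:07;19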